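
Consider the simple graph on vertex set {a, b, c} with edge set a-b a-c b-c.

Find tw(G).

2

A width-2 tree decomposition is:
Bags: B1 = {a, b, c}
Tree: (single bag)
A single bag containing all 3 vertices is trivially a valid decomposition of width 2. For the lower bound, the 3 vertices {a, b, c} are pairwise adjacent, and any tree decomposition puts a clique entirely inside one bag — forcing width ≥ 2. Hence tw(G) = 2 exactly.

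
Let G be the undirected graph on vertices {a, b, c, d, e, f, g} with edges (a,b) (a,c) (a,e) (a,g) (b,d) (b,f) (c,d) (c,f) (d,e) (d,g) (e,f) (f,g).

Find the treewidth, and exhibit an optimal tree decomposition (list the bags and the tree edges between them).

The largest bag has 4 vertices, giving width 3; this decomposition certifies tw(G) ≤ 3. For the lower bound: the 4 vertex sets {a,c}, {d,g}, {f}, {e} are disjoint, each induces a connected subgraph, and every pair is joined by at least one edge of G. Contracting each set to a single vertex therefore yields K_{4} as a minor, and since treewidth is minor-monotone, tw(G) ≥ tw(K_{4}) = 3. Therefore the treewidth is 3.

Treewidth 3.
One such decomposition:
Bags: B1 = {a, c, d, f}  B2 = {a, d, f, g}  B3 = {a, d, e, f}  B4 = {a, b, d, f}
Tree: B1–B2, B2–B3, B3–B4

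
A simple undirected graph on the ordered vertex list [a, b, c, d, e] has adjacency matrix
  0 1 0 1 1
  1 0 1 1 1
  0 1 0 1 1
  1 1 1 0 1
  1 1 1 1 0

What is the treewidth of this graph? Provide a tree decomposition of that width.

The largest bag has 4 vertices, giving width 3; this decomposition certifies tw(G) ≤ 3. On the other hand G contains the 4-clique {b, c, d, e}. A clique must lie in a single bag of any decomposition, so no decomposition can have width below 3. Combining the bounds, tw(G) = 3.

Treewidth 3.
Bags: B1 = {b, c, d, e}  B2 = {a, b, d, e}
Tree: B1–B2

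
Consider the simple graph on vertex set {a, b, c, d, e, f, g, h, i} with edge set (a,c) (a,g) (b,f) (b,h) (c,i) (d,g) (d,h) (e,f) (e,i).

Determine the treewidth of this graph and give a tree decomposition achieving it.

The largest bag has 3 vertices, giving width 2; this decomposition certifies tw(G) ≤ 2. For the lower bound, G contains the cycle d–g–a–c–i–e–f–b–h–d, so G is not a forest; only forests have treewidth ≤ 1, hence tw(G) ≥ 2. Therefore the treewidth is 2.

Treewidth 2.
One such decomposition:
Bags: B1 = {a, d, g}  B2 = {a, c, d}  B3 = {c, d, i}  B4 = {d, e, i}  B5 = {d, e, f}  B6 = {b, d, f}  B7 = {b, d, h}
Tree: B1–B2, B2–B3, B3–B4, B4–B5, B5–B6, B6–B7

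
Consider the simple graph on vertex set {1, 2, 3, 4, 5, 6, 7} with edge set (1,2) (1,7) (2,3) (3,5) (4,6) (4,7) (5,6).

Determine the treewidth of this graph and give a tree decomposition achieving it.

Treewidth 2.
One such decomposition:
Bags: B1 = {3, 5, 6}  B2 = {3, 4, 6}  B3 = {3, 4, 7}  B4 = {1, 3, 7}  B5 = {1, 2, 3}
Tree: B1–B2, B2–B3, B3–B4, B4–B5

Each bag holds 3 vertices, so the decomposition has width 2, which upper-bounds the treewidth. For the lower bound, G contains the cycle 3–5–6–4–7–1–2–3, so G is not a forest; only forests have treewidth ≤ 1, hence tw(G) ≥ 2. The upper and lower bounds meet at 2, so that is the treewidth.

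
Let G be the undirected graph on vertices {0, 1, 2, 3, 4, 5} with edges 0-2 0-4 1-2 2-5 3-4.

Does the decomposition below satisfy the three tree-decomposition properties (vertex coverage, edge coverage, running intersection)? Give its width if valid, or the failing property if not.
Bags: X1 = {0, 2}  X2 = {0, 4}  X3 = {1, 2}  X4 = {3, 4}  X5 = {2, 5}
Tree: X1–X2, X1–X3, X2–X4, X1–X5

Yes; width 1.

Every vertex of G appears in some bag (union = {0, 1, 2, 3, 4, 5}); every edge is covered by a bag; and for each vertex v the set of bags containing v is connected in the bag tree. The decomposition is therefore valid. The largest bag has 2 vertices, so the width is 1.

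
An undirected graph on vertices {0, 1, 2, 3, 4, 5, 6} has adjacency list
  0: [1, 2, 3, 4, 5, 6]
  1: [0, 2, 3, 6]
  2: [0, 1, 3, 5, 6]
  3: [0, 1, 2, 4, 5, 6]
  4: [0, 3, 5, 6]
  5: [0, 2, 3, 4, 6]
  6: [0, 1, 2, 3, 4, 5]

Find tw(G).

A width-4 tree decomposition is:
Bags: B1 = {0, 2, 3, 5, 6}  B2 = {0, 3, 4, 5, 6}  B3 = {0, 1, 2, 3, 6}
Tree: B1–B2, B1–B3
Every bag has size at most 5, so the width is 5 − 1 = 4 and tw(G) ≤ 4. For the lower bound, the 5 vertices {0, 1, 2, 3, 6} are pairwise adjacent, and any tree decomposition puts a clique entirely inside one bag — forcing width ≥ 4. The upper and lower bounds meet at 4, so that is the treewidth.

4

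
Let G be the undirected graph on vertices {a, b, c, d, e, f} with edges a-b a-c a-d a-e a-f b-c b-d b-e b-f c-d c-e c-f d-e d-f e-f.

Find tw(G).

5

A width-5 tree decomposition is:
Bags: B1 = {a, b, c, d, e, f}
Tree: (single bag)
With just one bag of size 6, the width is 6 − 1 = 5, so tw(G) ≤ 5. Conversely, {a, b, c, d, e, f} is a clique of size 6, and the vertices of any clique must share a bag in every tree decomposition; so some bag has ≥ 6 vertices and tw(G) ≥ 5. Therefore the treewidth is 5.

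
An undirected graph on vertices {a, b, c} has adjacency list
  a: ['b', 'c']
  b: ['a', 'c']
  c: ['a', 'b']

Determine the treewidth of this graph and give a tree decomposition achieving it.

With just one bag of size 3, the width is 3 − 1 = 2, so tw(G) ≤ 2. For the lower bound, the 3 vertices {a, b, c} are pairwise adjacent, and any tree decomposition puts a clique entirely inside one bag — forcing width ≥ 2. Combining the bounds, tw(G) = 2.

Treewidth 2.
Bags: B1 = {a, b, c}
Tree: (single bag)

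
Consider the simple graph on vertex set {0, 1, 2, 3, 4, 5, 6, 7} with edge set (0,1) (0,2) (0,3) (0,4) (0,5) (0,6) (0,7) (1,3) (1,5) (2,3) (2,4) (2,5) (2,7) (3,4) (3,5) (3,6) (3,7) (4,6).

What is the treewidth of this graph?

A width-3 tree decomposition is:
Bags: B1 = {0, 2, 3, 4}  B2 = {0, 3, 4, 6}  B3 = {0, 2, 3, 5}  B4 = {0, 1, 3, 5}  B5 = {0, 2, 3, 7}
Tree: B1–B2, B1–B3, B3–B4, B1–B5
The largest bag has 4 vertices, giving width 3; this decomposition certifies tw(G) ≤ 3. On the other hand G contains the 4-clique {0, 1, 3, 5}. A clique must lie in a single bag of any decomposition, so no decomposition can have width below 3. Therefore the treewidth is 3.

3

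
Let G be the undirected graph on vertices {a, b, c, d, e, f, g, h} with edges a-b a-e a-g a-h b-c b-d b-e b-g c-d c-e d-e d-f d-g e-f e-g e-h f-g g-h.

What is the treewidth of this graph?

A width-3 tree decomposition is:
Bags: B1 = {d, e, f, g}  B2 = {b, d, e, g}  B3 = {b, c, d, e}  B4 = {a, b, e, g}  B5 = {a, e, g, h}
Tree: B1–B2, B2–B3, B2–B4, B4–B5
The largest bag has 4 vertices, giving width 3; this decomposition certifies tw(G) ≤ 3. On the other hand G contains the 4-clique {d, e, f, g}. A clique must lie in a single bag of any decomposition, so no decomposition can have width below 3. Combining the bounds, tw(G) = 3.

3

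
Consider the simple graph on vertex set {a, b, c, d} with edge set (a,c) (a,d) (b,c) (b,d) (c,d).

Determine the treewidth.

A width-2 tree decomposition is:
Bags: B1 = {b, c, d}  B2 = {a, c, d}
Tree: B1–B2
Each bag holds 3 vertices, so the decomposition has width 2, which upper-bounds the treewidth. Conversely, {a, c, d} is a clique of size 3, and the vertices of any clique must share a bag in every tree decomposition; so some bag has ≥ 3 vertices and tw(G) ≥ 2. Therefore the treewidth is 2.

2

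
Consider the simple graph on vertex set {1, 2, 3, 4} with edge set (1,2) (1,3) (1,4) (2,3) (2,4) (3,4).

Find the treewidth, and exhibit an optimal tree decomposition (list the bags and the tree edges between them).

A single bag containing all 4 vertices is trivially a valid decomposition of width 3. Conversely, {1, 2, 3, 4} is a clique of size 4, and the vertices of any clique must share a bag in every tree decomposition; so some bag has ≥ 4 vertices and tw(G) ≥ 3. Combining the bounds, tw(G) = 3.

Treewidth 3.
One such decomposition:
Bags: B1 = {1, 2, 3, 4}
Tree: (single bag)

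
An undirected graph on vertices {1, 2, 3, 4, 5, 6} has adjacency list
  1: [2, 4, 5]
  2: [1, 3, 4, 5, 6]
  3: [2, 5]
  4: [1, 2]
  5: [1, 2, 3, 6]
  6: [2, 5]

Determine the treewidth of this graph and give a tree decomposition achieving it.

Treewidth 2.
One optimal decomposition is:
Bags: B1 = {1, 2, 5}  B2 = {2, 5, 6}  B3 = {2, 3, 5}  B4 = {1, 2, 4}
Tree: B1–B2, B2–B3, B1–B4

Each bag holds 3 vertices, so the decomposition has width 2, which upper-bounds the treewidth. Conversely, {1, 2, 4} is a clique of size 3, and the vertices of any clique must share a bag in every tree decomposition; so some bag has ≥ 3 vertices and tw(G) ≥ 2. The upper and lower bounds meet at 2, so that is the treewidth.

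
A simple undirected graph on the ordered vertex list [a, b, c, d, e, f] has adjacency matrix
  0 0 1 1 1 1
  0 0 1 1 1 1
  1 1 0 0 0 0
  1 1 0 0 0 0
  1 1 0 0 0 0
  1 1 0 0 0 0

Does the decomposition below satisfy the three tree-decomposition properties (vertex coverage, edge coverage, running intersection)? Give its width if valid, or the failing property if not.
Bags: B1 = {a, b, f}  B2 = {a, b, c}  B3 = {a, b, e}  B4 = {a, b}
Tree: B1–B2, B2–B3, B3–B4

No — vertex d appears in no bag.

A tree decomposition must satisfy three properties: every vertex lies in some bag; for every edge, both endpoints lie together in some bag; and for every vertex, the bags containing it form a connected subtree. Here vertex d appears in no bag, so the decomposition is invalid.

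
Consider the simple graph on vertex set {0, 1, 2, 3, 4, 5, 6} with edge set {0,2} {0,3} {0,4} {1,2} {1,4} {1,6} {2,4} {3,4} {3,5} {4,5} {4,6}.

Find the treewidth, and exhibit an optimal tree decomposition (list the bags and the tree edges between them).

Treewidth 2.
One optimal decomposition is:
Bags: B1 = {0, 2, 4}  B2 = {1, 2, 4}  B3 = {0, 3, 4}  B4 = {1, 4, 6}  B5 = {3, 4, 5}
Tree: B1–B2, B1–B3, B2–B4, B3–B5

Every bag has size at most 3, so the width is 3 − 1 = 2 and tw(G) ≤ 2. Conversely, {0, 2, 4} is a clique of size 3, and the vertices of any clique must share a bag in every tree decomposition; so some bag has ≥ 3 vertices and tw(G) ≥ 2. Hence tw(G) = 2 exactly.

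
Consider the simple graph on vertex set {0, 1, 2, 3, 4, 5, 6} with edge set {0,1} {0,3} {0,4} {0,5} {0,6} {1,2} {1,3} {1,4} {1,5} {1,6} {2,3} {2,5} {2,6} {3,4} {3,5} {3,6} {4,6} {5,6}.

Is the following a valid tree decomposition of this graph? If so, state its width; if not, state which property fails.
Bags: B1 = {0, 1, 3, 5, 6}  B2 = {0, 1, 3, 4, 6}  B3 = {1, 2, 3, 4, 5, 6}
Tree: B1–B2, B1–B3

A tree decomposition must satisfy three properties: every vertex lies in some bag; for every edge, both endpoints lie together in some bag; and for every vertex, the bags containing it form a connected subtree. Here bags containing vertex 4 are not connected in the tree, so the decomposition is invalid.

No — bags containing vertex 4 are not connected in the tree.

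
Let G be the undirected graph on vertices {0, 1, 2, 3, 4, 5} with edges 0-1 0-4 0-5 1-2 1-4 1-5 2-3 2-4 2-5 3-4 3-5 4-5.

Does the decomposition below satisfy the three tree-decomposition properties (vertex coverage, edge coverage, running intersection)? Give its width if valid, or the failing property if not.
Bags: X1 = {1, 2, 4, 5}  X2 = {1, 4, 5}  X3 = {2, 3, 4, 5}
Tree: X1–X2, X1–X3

A tree decomposition must satisfy three properties: every vertex lies in some bag; for every edge, both endpoints lie together in some bag; and for every vertex, the bags containing it form a connected subtree. Here vertex 0 appears in no bag, so the decomposition is invalid.

No — vertex 0 appears in no bag.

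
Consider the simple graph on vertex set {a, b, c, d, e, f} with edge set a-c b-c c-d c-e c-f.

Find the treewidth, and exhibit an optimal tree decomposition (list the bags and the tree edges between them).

Each bag holds 2 vertices, so the decomposition has width 1, which upper-bounds the treewidth. G has an edge, so its treewidth is at least 1. The upper and lower bounds meet at 1, so that is the treewidth.

Treewidth 1.
One such decomposition:
Bags: B1 = {c, e}  B2 = {c, f}  B3 = {a, c}  B4 = {c, d}  B5 = {b, c}
Tree: B1–B2, B2–B3, B2–B4, B2–B5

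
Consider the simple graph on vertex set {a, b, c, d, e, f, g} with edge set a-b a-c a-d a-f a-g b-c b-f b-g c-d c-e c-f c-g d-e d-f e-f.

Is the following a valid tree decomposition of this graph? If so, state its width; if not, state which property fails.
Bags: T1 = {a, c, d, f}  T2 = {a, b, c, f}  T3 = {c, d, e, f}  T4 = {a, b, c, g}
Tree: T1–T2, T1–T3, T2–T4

Yes; width 3.

Every vertex of G appears in some bag (union = {a, b, c, d, e, f, g}); every edge is covered by a bag; and for each vertex v the set of bags containing v is connected in the bag tree. The decomposition is therefore valid. The largest bag has 4 vertices, so the width is 3.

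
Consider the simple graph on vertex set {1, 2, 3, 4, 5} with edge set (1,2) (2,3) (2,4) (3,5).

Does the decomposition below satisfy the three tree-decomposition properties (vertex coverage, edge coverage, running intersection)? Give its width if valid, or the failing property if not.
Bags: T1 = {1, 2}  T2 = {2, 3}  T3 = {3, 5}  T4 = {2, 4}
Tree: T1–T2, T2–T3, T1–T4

Every vertex of G appears in some bag (union = {1, 2, 3, 4, 5}); every edge is covered by a bag; and for each vertex v the set of bags containing v is connected in the bag tree. The decomposition is therefore valid. The largest bag has 2 vertices, so the width is 1.

Yes; width 1.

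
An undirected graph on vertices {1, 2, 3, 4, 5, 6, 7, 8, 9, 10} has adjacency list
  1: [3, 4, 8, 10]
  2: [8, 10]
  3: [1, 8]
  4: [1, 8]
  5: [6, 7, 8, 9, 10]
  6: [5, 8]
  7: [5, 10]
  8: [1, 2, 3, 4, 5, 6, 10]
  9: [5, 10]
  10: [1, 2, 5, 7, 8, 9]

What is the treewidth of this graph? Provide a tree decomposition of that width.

Treewidth 2.
Bags: B1 = {1, 8, 10}  B2 = {5, 8, 10}  B3 = {1, 4, 8}  B4 = {1, 3, 8}  B5 = {2, 8, 10}  B6 = {5, 6, 8}  B7 = {5, 9, 10}  B8 = {5, 7, 10}
Tree: B1–B2, B1–B3, B3–B4, B1–B5, B2–B6, B2–B7, B7–B8

Each bag holds 3 vertices, so the decomposition has width 2, which upper-bounds the treewidth. For the lower bound, the 3 vertices {1, 8, 10} are pairwise adjacent, and any tree decomposition puts a clique entirely inside one bag — forcing width ≥ 2. Therefore the treewidth is 2.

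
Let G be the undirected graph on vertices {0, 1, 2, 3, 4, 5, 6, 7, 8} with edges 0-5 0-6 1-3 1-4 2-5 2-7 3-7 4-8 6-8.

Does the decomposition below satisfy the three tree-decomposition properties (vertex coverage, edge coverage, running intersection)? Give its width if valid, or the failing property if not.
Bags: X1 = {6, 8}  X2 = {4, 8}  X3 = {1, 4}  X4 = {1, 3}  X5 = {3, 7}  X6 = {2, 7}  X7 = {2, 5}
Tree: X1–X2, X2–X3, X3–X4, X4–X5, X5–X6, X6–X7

A tree decomposition must satisfy three properties: every vertex lies in some bag; for every edge, both endpoints lie together in some bag; and for every vertex, the bags containing it form a connected subtree. Here vertex 0 appears in no bag, so the decomposition is invalid.

No — vertex 0 appears in no bag.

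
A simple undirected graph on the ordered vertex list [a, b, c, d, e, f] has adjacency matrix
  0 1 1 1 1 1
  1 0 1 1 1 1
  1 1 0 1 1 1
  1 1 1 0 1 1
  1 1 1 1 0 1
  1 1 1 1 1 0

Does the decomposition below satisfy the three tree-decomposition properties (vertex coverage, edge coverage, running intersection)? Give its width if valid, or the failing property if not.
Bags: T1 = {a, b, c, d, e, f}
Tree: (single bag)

Yes; width 5.

Checking the three conditions: (i) the bags cover all of {a, b, c, d, e, f}; (ii) for each edge, some bag contains both endpoints; (iii) the bags containing any fixed vertex form a subtree. All hold, so the decomposition is valid with width 6 − 1 = 5.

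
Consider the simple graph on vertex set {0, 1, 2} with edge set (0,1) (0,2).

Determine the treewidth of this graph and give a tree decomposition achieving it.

The largest bag has 2 vertices, giving width 1; this decomposition certifies tw(G) ≤ 1. G has an edge, so its treewidth is at least 1. Therefore the treewidth is 1.

Treewidth 1.
One such decomposition:
Bags: B1 = {0, 1}  B2 = {0, 2}
Tree: B1–B2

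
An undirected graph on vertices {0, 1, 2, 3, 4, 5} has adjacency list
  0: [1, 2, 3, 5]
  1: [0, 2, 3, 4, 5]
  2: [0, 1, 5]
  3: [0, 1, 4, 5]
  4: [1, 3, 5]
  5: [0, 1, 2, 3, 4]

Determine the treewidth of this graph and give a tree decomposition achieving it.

Each bag holds 4 vertices, so the decomposition has width 3, which upper-bounds the treewidth. On the other hand G contains the 4-clique {0, 1, 2, 5}. A clique must lie in a single bag of any decomposition, so no decomposition can have width below 3. Therefore the treewidth is 3.

Treewidth 3.
One optimal decomposition is:
Bags: B1 = {0, 1, 3, 5}  B2 = {0, 1, 2, 5}  B3 = {1, 3, 4, 5}
Tree: B1–B2, B1–B3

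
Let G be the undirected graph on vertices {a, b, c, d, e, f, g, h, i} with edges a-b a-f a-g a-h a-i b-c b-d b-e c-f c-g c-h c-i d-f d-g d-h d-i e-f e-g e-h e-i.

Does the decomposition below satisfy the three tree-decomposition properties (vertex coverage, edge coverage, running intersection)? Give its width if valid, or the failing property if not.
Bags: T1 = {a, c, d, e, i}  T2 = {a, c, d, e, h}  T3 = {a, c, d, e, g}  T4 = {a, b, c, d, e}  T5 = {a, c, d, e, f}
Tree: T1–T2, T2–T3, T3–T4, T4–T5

Yes; width 4.

Checking the three conditions: (i) the bags cover all of {a, b, c, d, e, f, g, h, i}; (ii) for each edge, some bag contains both endpoints; (iii) the bags containing any fixed vertex form a subtree. All hold, so the decomposition is valid with width 5 − 1 = 4.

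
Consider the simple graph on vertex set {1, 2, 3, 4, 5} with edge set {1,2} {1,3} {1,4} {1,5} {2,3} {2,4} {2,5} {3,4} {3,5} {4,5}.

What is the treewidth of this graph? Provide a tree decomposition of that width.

Treewidth 4.
One optimal decomposition is:
Bags: B1 = {1, 2, 3, 4, 5}
Tree: (single bag)

A single bag containing all 5 vertices is trivially a valid decomposition of width 4. On the other hand G contains the 5-clique {1, 2, 3, 4, 5}. A clique must lie in a single bag of any decomposition, so no decomposition can have width below 4. Hence tw(G) = 4 exactly.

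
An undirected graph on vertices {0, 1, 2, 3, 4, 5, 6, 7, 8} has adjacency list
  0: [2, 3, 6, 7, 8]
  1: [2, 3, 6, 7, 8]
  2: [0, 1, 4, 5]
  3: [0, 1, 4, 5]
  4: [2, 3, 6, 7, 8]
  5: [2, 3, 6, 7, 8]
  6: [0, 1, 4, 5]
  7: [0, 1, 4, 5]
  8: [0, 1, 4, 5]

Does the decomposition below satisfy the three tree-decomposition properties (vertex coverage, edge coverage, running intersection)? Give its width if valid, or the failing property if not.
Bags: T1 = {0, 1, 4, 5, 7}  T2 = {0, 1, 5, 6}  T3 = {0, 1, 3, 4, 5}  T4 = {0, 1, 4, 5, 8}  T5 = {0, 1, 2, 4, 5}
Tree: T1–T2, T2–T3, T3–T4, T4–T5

A tree decomposition must satisfy three properties: every vertex lies in some bag; for every edge, both endpoints lie together in some bag; and for every vertex, the bags containing it form a connected subtree. Here edge (4,6) lies in no bag, so the decomposition is invalid.

No — edge (4,6) lies in no bag.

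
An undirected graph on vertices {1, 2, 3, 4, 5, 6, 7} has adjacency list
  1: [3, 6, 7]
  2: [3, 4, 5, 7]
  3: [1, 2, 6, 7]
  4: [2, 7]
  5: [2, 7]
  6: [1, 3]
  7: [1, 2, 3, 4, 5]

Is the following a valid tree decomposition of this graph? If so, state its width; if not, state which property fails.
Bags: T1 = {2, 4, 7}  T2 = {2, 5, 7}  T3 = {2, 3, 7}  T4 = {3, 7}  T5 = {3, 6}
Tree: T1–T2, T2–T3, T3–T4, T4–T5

No — vertex 1 appears in no bag.

A tree decomposition must satisfy three properties: every vertex lies in some bag; for every edge, both endpoints lie together in some bag; and for every vertex, the bags containing it form a connected subtree. Here vertex 1 appears in no bag, so the decomposition is invalid.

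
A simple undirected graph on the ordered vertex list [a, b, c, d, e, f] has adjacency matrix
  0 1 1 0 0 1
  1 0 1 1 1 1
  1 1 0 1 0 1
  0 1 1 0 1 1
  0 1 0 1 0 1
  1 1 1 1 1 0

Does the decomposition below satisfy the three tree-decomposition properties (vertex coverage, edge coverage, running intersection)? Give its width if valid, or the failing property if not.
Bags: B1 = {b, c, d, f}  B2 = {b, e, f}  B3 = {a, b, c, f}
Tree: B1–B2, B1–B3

A tree decomposition must satisfy three properties: every vertex lies in some bag; for every edge, both endpoints lie together in some bag; and for every vertex, the bags containing it form a connected subtree. Here edge (d,e) lies in no bag, so the decomposition is invalid.

No — edge (d,e) lies in no bag.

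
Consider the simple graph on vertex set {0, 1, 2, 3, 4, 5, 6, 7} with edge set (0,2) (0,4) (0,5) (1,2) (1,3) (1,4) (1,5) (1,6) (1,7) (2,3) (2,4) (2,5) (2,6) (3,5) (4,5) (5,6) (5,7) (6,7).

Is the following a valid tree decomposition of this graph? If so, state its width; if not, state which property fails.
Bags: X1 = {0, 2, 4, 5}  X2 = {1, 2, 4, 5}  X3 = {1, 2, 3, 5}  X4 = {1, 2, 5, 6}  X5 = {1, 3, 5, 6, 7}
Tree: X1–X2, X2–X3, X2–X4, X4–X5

A tree decomposition must satisfy three properties: every vertex lies in some bag; for every edge, both endpoints lie together in some bag; and for every vertex, the bags containing it form a connected subtree. Here bags containing vertex 3 are not connected in the tree, so the decomposition is invalid.

No — bags containing vertex 3 are not connected in the tree.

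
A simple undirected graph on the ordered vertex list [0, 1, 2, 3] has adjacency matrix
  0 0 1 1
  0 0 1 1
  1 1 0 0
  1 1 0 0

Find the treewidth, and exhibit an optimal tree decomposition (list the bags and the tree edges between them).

Every bag has size at most 3, so the width is 3 − 1 = 2 and tw(G) ≤ 2. The edges 3–0–2–1–3 form a cycle, so G is not a tree and its treewidth is at least 2. Combining the bounds, tw(G) = 2.

Treewidth 2.
One optimal decomposition is:
Bags: B1 = {0, 2, 3}  B2 = {1, 2, 3}
Tree: B1–B2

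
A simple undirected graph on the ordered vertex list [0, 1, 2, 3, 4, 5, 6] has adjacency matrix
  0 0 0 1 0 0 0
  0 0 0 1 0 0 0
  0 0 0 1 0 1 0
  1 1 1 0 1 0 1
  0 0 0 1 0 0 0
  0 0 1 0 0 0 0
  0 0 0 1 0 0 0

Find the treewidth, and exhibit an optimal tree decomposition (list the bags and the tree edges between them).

Every bag has size at most 2, so the width is 2 − 1 = 1 and tw(G) ≤ 1. G has an edge, so its treewidth is at least 1. Combining the bounds, tw(G) = 1.

Treewidth 1.
One optimal decomposition is:
Bags: B1 = {3, 6}  B2 = {0, 3}  B3 = {2, 3}  B4 = {1, 3}  B5 = {2, 5}  B6 = {3, 4}
Tree: B1–B2, B2–B3, B1–B4, B3–B5, B1–B6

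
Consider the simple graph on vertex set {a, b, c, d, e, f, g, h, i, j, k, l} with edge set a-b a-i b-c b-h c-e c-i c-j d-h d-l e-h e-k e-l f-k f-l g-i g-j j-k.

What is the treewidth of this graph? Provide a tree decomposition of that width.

Each bag holds 4 vertices, so the decomposition has width 3, which upper-bounds the treewidth. For the lower bound: the 4 vertex sets {a,g,i}, {j}, {c}, {b,e,h,k} are disjoint, each induces a connected subgraph, and every pair is joined by at least one edge of G. Contracting each set to a single vertex therefore yields K_{4} as a minor, and since treewidth is minor-monotone, tw(G) ≥ tw(K_{4}) = 3. Hence tw(G) = 3 exactly.

Treewidth 3.
One such decomposition:
Bags: B1 = {a, g, i, j}  B2 = {a, c, i, j}  B3 = {a, b, c, j}  B4 = {b, c, j, k}  B5 = {b, c, e, k}  B6 = {b, e, h, k}  B7 = {e, f, h, k}  B8 = {e, f, h, l}  B9 = {d, f, h, l}
Tree: B1–B2, B2–B3, B3–B4, B4–B5, B5–B6, B6–B7, B7–B8, B8–B9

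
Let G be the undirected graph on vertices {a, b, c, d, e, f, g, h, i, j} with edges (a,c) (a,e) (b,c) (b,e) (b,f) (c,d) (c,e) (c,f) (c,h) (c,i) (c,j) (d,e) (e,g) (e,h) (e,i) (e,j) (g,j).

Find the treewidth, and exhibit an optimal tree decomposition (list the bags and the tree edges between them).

Treewidth 2.
One optimal decomposition is:
Bags: B1 = {a, c, e}  B2 = {b, c, e}  B3 = {c, e, j}  B4 = {b, c, f}  B5 = {e, g, j}  B6 = {c, e, h}  B7 = {c, d, e}  B8 = {c, e, i}
Tree: B1–B2, B1–B3, B2–B4, B3–B5, B1–B6, B3–B7, B6–B8

Each bag holds 3 vertices, so the decomposition has width 2, which upper-bounds the treewidth. On the other hand G contains the 3-clique {e, g, j}. A clique must lie in a single bag of any decomposition, so no decomposition can have width below 2. Combining the bounds, tw(G) = 2.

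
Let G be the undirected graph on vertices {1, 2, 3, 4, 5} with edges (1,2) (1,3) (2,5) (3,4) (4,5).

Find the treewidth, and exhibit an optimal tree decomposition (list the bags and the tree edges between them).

Treewidth 2.
One optimal decomposition is:
Bags: B1 = {2, 4, 5}  B2 = {1, 2, 4}  B3 = {1, 3, 4}
Tree: B1–B2, B2–B3

Every bag has size at most 3, so the width is 3 − 1 = 2 and tw(G) ≤ 2. Since 4–5–2–1–3–4 is a cycle in G, G is not acyclic. Forests are exactly the graphs of treewidth ≤ 1, so tw(G) ≥ 2. Hence tw(G) = 2 exactly.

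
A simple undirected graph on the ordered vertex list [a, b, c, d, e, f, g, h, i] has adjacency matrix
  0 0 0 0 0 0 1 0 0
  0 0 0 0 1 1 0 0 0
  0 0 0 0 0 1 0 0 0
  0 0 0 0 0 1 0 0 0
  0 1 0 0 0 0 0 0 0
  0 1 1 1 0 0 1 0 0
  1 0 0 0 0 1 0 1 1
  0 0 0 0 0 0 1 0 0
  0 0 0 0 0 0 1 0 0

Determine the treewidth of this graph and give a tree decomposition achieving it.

Treewidth 1.
One such decomposition:
Bags: B1 = {f, g}  B2 = {b, f}  B3 = {g, i}  B4 = {c, f}  B5 = {d, f}  B6 = {b, e}  B7 = {g, h}  B8 = {a, g}
Tree: B1–B2, B1–B3, B1–B4, B2–B5, B2–B6, B3–B7, B7–B8

The largest bag has 2 vertices, giving width 1; this decomposition certifies tw(G) ≤ 1. G has an edge, so its treewidth is at least 1. Combining the bounds, tw(G) = 1.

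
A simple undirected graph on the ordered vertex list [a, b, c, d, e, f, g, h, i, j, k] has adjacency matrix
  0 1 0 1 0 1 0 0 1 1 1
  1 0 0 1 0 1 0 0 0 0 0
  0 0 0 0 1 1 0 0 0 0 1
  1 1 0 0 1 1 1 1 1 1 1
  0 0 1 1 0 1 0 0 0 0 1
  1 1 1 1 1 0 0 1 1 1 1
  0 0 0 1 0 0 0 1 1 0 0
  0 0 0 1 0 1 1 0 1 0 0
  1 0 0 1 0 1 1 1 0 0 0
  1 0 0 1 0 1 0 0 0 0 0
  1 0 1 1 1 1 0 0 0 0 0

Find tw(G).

A width-3 tree decomposition is:
Bags: B1 = {a, d, f, k}  B2 = {a, d, f, j}  B3 = {a, d, f, i}  B4 = {a, b, d, f}  B5 = {d, f, h, i}  B6 = {d, e, f, k}  B7 = {d, g, h, i}  B8 = {c, e, f, k}
Tree: B1–B2, B1–B3, B1–B4, B3–B5, B1–B6, B5–B7, B6–B8
Every bag has size at most 4, so the width is 4 − 1 = 3 and tw(G) ≤ 3. Conversely, {d, g, h, i} is a clique of size 4, and the vertices of any clique must share a bag in every tree decomposition; so some bag has ≥ 4 vertices and tw(G) ≥ 3. The upper and lower bounds meet at 3, so that is the treewidth.

3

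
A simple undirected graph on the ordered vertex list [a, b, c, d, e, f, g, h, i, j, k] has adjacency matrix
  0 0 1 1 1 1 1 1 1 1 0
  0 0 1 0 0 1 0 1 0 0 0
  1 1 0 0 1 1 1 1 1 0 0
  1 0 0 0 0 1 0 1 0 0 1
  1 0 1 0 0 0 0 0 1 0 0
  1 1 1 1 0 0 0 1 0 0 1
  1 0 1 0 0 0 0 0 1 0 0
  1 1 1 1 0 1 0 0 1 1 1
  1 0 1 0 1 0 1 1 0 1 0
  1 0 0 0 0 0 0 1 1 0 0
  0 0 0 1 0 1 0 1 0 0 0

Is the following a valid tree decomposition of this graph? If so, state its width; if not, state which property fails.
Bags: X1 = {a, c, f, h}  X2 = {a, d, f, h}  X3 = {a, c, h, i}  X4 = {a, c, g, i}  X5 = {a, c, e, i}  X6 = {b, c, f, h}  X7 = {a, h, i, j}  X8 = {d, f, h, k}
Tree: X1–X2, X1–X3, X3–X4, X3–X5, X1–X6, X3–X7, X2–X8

Vertex coverage: the bags together contain {a, b, c, d, e, f, g, h, i, j, k}, the full vertex set. Edge coverage: each edge of G has both endpoints in at least one bag. Running intersection: for every vertex, the bags containing it form a connected subtree. All three properties hold, so this is a valid tree decomposition of width max|bag| − 1 = 3, and hence tw(G) ≤ 3.

Yes; width 3.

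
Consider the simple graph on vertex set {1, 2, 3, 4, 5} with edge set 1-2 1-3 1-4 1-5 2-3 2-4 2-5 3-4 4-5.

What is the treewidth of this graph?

A width-3 tree decomposition is:
Bags: B1 = {1, 2, 3, 4}  B2 = {1, 2, 4, 5}
Tree: B1–B2
Each bag holds 4 vertices, so the decomposition has width 3, which upper-bounds the treewidth. Conversely, {1, 2, 3, 4} is a clique of size 4, and the vertices of any clique must share a bag in every tree decomposition; so some bag has ≥ 4 vertices and tw(G) ≥ 3. Combining the bounds, tw(G) = 3.

3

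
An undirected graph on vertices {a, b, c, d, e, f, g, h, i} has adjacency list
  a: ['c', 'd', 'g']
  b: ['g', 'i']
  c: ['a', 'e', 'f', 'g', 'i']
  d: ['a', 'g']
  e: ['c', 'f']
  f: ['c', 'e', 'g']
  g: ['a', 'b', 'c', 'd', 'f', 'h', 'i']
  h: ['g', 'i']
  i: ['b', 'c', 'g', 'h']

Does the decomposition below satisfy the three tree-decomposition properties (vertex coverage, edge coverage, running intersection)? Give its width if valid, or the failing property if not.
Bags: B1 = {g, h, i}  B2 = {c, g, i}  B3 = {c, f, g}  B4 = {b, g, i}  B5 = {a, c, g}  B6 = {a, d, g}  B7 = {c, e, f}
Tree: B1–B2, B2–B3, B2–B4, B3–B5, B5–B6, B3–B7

Vertex coverage: the bags together contain {a, b, c, d, e, f, g, h, i}, the full vertex set. Edge coverage: each edge of G has both endpoints in at least one bag. Running intersection: for every vertex, the bags containing it form a connected subtree. All three properties hold, so this is a valid tree decomposition of width max|bag| − 1 = 2, and hence tw(G) ≤ 2.

Yes; width 2.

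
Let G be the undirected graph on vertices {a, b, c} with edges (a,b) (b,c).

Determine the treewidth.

A width-1 tree decomposition is:
Bags: B1 = {b, c}  B2 = {a, b}
Tree: B1–B2
Each bag holds 2 vertices, so the decomposition has width 1, which upper-bounds the treewidth. Since G has at least one edge (e.g. b–c), it is not an edgeless graph, so tw(G) ≥ 1. The upper and lower bounds meet at 1, so that is the treewidth.

1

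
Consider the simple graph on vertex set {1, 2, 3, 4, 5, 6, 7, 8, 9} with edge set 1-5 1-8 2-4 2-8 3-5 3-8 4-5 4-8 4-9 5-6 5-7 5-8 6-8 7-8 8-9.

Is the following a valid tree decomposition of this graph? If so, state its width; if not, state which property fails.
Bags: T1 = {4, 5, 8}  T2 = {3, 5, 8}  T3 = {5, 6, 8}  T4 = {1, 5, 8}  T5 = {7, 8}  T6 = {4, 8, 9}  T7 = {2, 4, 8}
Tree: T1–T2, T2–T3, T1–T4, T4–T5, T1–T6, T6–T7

No — edge (5,7) lies in no bag.

A tree decomposition must satisfy three properties: every vertex lies in some bag; for every edge, both endpoints lie together in some bag; and for every vertex, the bags containing it form a connected subtree. Here edge (5,7) lies in no bag, so the decomposition is invalid.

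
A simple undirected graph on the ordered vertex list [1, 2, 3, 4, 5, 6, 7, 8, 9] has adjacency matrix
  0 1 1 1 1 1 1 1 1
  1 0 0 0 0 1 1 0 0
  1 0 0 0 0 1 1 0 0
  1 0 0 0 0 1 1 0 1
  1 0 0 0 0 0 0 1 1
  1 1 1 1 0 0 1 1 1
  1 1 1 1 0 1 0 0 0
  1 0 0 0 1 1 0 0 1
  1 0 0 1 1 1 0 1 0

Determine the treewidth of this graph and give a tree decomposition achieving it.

Treewidth 3.
Bags: B1 = {1, 4, 6, 9}  B2 = {1, 6, 8, 9}  B3 = {1, 5, 8, 9}  B4 = {1, 4, 6, 7}  B5 = {1, 2, 6, 7}  B6 = {1, 3, 6, 7}
Tree: B1–B2, B2–B3, B1–B4, B4–B5, B5–B6

Each bag holds 4 vertices, so the decomposition has width 3, which upper-bounds the treewidth. Conversely, {1, 5, 8, 9} is a clique of size 4, and the vertices of any clique must share a bag in every tree decomposition; so some bag has ≥ 4 vertices and tw(G) ≥ 3. The upper and lower bounds meet at 3, so that is the treewidth.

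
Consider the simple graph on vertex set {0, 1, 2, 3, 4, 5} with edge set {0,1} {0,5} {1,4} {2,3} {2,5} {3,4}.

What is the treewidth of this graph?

2

A width-2 tree decomposition is:
Bags: B1 = {0, 1, 5}  B2 = {1, 2, 5}  B3 = {1, 2, 3}  B4 = {1, 3, 4}
Tree: B1–B2, B2–B3, B3–B4
Every bag has size at most 3, so the width is 3 − 1 = 2 and tw(G) ≤ 2. Since 1–0–5–2–3–4–1 is a cycle in G, G is not acyclic. Forests are exactly the graphs of treewidth ≤ 1, so tw(G) ≥ 2. Therefore the treewidth is 2.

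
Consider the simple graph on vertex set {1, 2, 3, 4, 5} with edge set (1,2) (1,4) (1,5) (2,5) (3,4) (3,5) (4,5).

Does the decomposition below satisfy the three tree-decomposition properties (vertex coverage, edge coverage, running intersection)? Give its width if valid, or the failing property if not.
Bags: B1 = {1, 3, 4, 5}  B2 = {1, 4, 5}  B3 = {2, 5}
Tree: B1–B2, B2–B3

No — edge (1,2) lies in no bag.

A tree decomposition must satisfy three properties: every vertex lies in some bag; for every edge, both endpoints lie together in some bag; and for every vertex, the bags containing it form a connected subtree. Here edge (1,2) lies in no bag, so the decomposition is invalid.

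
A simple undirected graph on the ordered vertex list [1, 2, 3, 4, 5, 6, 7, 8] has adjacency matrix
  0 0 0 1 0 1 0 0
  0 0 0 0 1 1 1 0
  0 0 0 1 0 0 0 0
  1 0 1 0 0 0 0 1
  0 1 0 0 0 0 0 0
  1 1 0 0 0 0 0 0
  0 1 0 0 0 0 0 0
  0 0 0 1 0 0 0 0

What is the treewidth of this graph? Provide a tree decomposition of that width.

Treewidth 1.
One optimal decomposition is:
Bags: B1 = {2, 6}  B2 = {2, 5}  B3 = {2, 7}  B4 = {1, 6}  B5 = {1, 4}  B6 = {4, 8}  B7 = {3, 4}
Tree: B1–B2, B1–B3, B1–B4, B4–B5, B5–B6, B5–B7

The largest bag has 2 vertices, giving width 1; this decomposition certifies tw(G) ≤ 1. Since G has at least one edge (e.g. 6–2), it is not an edgeless graph, so tw(G) ≥ 1. The upper and lower bounds meet at 1, so that is the treewidth.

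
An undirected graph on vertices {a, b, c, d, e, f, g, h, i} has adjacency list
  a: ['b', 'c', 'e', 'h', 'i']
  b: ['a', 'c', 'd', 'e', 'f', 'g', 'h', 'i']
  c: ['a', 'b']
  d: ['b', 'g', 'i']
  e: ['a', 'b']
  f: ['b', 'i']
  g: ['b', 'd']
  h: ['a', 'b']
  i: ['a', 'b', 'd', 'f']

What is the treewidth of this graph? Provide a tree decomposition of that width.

The largest bag has 3 vertices, giving width 2; this decomposition certifies tw(G) ≤ 2. Conversely, {b, d, g} is a clique of size 3, and the vertices of any clique must share a bag in every tree decomposition; so some bag has ≥ 3 vertices and tw(G) ≥ 2. Hence tw(G) = 2 exactly.

Treewidth 2.
One optimal decomposition is:
Bags: B1 = {b, f, i}  B2 = {a, b, i}  B3 = {b, d, i}  B4 = {a, b, c}  B5 = {a, b, e}  B6 = {a, b, h}  B7 = {b, d, g}
Tree: B1–B2, B1–B3, B2–B4, B2–B5, B4–B6, B3–B7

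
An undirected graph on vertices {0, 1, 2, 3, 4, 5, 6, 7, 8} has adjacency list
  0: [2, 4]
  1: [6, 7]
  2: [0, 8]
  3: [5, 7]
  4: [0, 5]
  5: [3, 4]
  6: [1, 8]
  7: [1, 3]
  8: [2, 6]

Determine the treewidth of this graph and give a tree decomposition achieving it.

Each bag holds 3 vertices, so the decomposition has width 2, which upper-bounds the treewidth. The edges 4–5–3–7–1–6–8–2–0–4 form a cycle, so G is not a tree and its treewidth is at least 2. Hence tw(G) = 2 exactly.

Treewidth 2.
One such decomposition:
Bags: B1 = {3, 4, 5}  B2 = {3, 4, 7}  B3 = {1, 4, 7}  B4 = {1, 4, 6}  B5 = {4, 6, 8}  B6 = {2, 4, 8}  B7 = {0, 2, 4}
Tree: B1–B2, B2–B3, B3–B4, B4–B5, B5–B6, B6–B7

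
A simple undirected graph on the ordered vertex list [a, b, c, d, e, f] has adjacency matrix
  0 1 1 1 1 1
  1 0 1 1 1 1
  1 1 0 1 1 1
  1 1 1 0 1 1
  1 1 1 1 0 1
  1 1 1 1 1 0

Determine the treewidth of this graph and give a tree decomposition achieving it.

Treewidth 5.
Bags: B1 = {a, b, c, d, e, f}
Tree: (single bag)

A single bag containing all 6 vertices is trivially a valid decomposition of width 5. Conversely, {a, b, c, d, e, f} is a clique of size 6, and the vertices of any clique must share a bag in every tree decomposition; so some bag has ≥ 6 vertices and tw(G) ≥ 5. Combining the bounds, tw(G) = 5.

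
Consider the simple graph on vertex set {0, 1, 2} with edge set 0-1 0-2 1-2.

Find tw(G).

2

A width-2 tree decomposition is:
Bags: B1 = {0, 1, 2}
Tree: (single bag)
A single bag containing all 3 vertices is trivially a valid decomposition of width 2. Conversely, {0, 1, 2} is a clique of size 3, and the vertices of any clique must share a bag in every tree decomposition; so some bag has ≥ 3 vertices and tw(G) ≥ 2. Therefore the treewidth is 2.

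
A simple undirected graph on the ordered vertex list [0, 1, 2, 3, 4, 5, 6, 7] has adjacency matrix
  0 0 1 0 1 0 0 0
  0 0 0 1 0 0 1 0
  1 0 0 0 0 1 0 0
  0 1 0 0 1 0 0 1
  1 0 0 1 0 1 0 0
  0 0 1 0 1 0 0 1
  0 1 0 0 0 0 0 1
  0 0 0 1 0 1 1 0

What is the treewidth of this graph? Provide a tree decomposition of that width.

The largest bag has 3 vertices, giving width 2; this decomposition certifies tw(G) ≤ 2. For the lower bound, G contains the cycle 6–1–3–7–6, so G is not a forest; only forests have treewidth ≤ 1, hence tw(G) ≥ 2. The upper and lower bounds meet at 2, so that is the treewidth.

Treewidth 2.
One optimal decomposition is:
Bags: B1 = {1, 6, 7}  B2 = {1, 3, 7}  B3 = {3, 5, 7}  B4 = {3, 4, 5}  B5 = {2, 4, 5}  B6 = {0, 2, 4}
Tree: B1–B2, B2–B3, B3–B4, B4–B5, B5–B6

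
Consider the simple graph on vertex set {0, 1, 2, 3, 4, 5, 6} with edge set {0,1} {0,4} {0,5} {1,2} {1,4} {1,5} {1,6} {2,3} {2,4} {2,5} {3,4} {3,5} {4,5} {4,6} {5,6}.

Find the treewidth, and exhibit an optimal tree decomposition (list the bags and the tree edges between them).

Treewidth 3.
One such decomposition:
Bags: B1 = {0, 1, 4, 5}  B2 = {1, 4, 5, 6}  B3 = {1, 2, 4, 5}  B4 = {2, 3, 4, 5}
Tree: B1–B2, B1–B3, B3–B4

Each bag holds 4 vertices, so the decomposition has width 3, which upper-bounds the treewidth. Conversely, {0, 1, 4, 5} is a clique of size 4, and the vertices of any clique must share a bag in every tree decomposition; so some bag has ≥ 4 vertices and tw(G) ≥ 3. Combining the bounds, tw(G) = 3.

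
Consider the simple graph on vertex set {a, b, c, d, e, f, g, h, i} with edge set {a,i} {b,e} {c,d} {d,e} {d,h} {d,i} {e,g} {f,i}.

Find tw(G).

A width-1 tree decomposition is:
Bags: B1 = {d, i}  B2 = {a, i}  B3 = {d, e}  B4 = {e, g}  B5 = {f, i}  B6 = {b, e}  B7 = {c, d}  B8 = {d, h}
Tree: B1–B2, B1–B3, B3–B4, B1–B5, B3–B6, B1–B7, B1–B8
Each bag holds 2 vertices, so the decomposition has width 1, which upper-bounds the treewidth. G has an edge, so its treewidth is at least 1. Therefore the treewidth is 1.

1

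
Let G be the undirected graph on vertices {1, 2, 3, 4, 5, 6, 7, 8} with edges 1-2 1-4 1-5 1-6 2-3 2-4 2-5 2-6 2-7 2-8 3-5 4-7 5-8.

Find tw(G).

2

A width-2 tree decomposition is:
Bags: B1 = {1, 2, 5}  B2 = {1, 2, 6}  B3 = {1, 2, 4}  B4 = {2, 5, 8}  B5 = {2, 4, 7}  B6 = {2, 3, 5}
Tree: B1–B2, B1–B3, B1–B4, B3–B5, B1–B6
The largest bag has 3 vertices, giving width 2; this decomposition certifies tw(G) ≤ 2. For the lower bound, the 3 vertices {2, 5, 8} are pairwise adjacent, and any tree decomposition puts a clique entirely inside one bag — forcing width ≥ 2. Combining the bounds, tw(G) = 2.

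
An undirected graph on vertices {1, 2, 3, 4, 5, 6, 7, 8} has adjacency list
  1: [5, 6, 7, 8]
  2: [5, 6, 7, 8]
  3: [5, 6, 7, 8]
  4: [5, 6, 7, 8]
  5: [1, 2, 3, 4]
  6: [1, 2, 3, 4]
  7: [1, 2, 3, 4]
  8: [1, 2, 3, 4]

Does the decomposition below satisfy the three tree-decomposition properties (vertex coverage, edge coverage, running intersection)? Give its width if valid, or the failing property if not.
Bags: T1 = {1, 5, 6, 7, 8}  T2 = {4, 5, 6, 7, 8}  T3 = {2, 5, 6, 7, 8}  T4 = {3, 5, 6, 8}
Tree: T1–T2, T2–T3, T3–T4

A tree decomposition must satisfy three properties: every vertex lies in some bag; for every edge, both endpoints lie together in some bag; and for every vertex, the bags containing it form a connected subtree. Here edge (7,3) lies in no bag, so the decomposition is invalid.

No — edge (7,3) lies in no bag.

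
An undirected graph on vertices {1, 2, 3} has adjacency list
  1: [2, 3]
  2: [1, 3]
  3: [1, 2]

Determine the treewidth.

2

A width-2 tree decomposition is:
Bags: B1 = {1, 2, 3}
Tree: (single bag)
A single bag containing all 3 vertices is trivially a valid decomposition of width 2. Conversely, {1, 2, 3} is a clique of size 3, and the vertices of any clique must share a bag in every tree decomposition; so some bag has ≥ 3 vertices and tw(G) ≥ 2. Therefore the treewidth is 2.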